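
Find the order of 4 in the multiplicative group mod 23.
11

23 is prime, so ord(4) divides φ(23) = 22.
Divisors of 22: 1, 2, 11, 22.
Repeated squaring: 4^1 ≡ 4, 4^2 ≡ 16, 4^4 ≡ 3, 4^8 ≡ 9, 4^16 ≡ 12 (mod 23).
Test 4^d mod 23 for each divisor d in increasing order:
4^1 ≡ 4
4^2 ≡ 16
4^11 = 4^8·4^2·4^1 ≡ 1  ← first divisor giving 1
The order is 11.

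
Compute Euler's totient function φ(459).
288

459 = 3^3 × 17
φ(n) = n × ∏(1 - 1/p) for each prime p dividing n
φ(459) = 459 × (1 - 1/3) × (1 - 1/17) = 288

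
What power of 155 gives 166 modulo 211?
179

Baby-step giant-step with step n = ⌈√211⌉ = 15.
Baby steps 155^j mod 211 (j:value) for j=0..14: 0:1, 1:155, 2:182, 3:147, 4:208, 5:168, 6:87, 7:192, 8:9, 9:129, 10:161, 11:57, 12:184, 13:35, 14:150.
Giant-step multiplier: 155^(-15) ≡ 155^(210-15) = 155^195 ≡ 153 (mod 211).
Giant steps γ_i = 166·153^i mod 211: γ_0=166, γ_1=78, γ_2=118, γ_3=119, γ_4=61, γ_5=49, γ_6=112, γ_7=45, γ_8=133, γ_9=93, γ_10=92, γ_11=150 (in table at j=14).
x = i·n + j = 11·15 + 14 = 179.
Check: 155^179 ≡ 166 (mod 211).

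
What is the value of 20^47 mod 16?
0

Repeated squaring. Binary of 47 = 101111.
20^1 ≡ 4 (mod 16); 20^2 ≡ 0 (mod 16); 20^4 ≡ 0 (mod 16); 20^8 ≡ 0 (mod 16); 20^16 ≡ 0 (mod 16); 20^32 ≡ 0 (mod 16)
20^47 = 20^1 × 20^2 × 20^4 × 20^8 × 20^32 ≡ 0 (mod 16)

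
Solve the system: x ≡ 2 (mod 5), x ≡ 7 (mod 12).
7

Using Chinese Remainder Theorem:
M = 5 × 12 = 60
M1 = 12, M2 = 5
y1 = 12^(-1) mod 5 = 3
y2 = 5^(-1) mod 12 = 5
x = (2×12×3 + 7×5×5) mod 60 = 7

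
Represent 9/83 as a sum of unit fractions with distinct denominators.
1/10 + 1/119 + 1/32924 + 1/1625951740

Greedy algorithm:
9/83: ceiling(83/9) = 10, use 1/10
7/830: ceiling(830/7) = 119, use 1/119
3/98770: ceiling(98770/3) = 32924, use 1/32924
1/1625951740: ceiling(1625951740/1) = 1625951740, use 1/1625951740
Result: 9/83 = 1/10 + 1/119 + 1/32924 + 1/1625951740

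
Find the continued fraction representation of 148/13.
[11; 2, 1, 1, 2]

Euclidean algorithm steps:
148 = 11 × 13 + 5
13 = 2 × 5 + 3
5 = 1 × 3 + 2
3 = 1 × 2 + 1
2 = 2 × 1 + 0
Continued fraction: [11; 2, 1, 1, 2]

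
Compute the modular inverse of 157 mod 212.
185

gcd(157, 212) = 1, so the inverse exists.
Extended Euclidean algorithm on (212, 157):
212 = 1 × 157 + 55  ⟹  55 = (1)·212 + (-1)·157
157 = 2 × 55 + 47  ⟹  47 = (-2)·212 + (3)·157
55 = 1 × 47 + 8  ⟹  8 = (3)·212 + (-4)·157
47 = 5 × 8 + 7  ⟹  7 = (-17)·212 + (23)·157
8 = 1 × 7 + 1  ⟹  1 = (20)·212 + (-27)·157
So (-27)·157 ≡ 1 (mod 212), i.e. 157^(-1) ≡ -27 ≡ 185 (mod 212).
Check: 157 × 185 = 29045 ≡ 1 (mod 212)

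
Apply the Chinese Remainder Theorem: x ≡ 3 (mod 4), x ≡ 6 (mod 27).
87

Using Chinese Remainder Theorem:
M = 4 × 27 = 108
M1 = 27, M2 = 4
y1 = 27^(-1) mod 4 = 3
y2 = 4^(-1) mod 27 = 7
x = (3×27×3 + 6×4×7) mod 108 = 87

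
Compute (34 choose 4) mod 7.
1

Using Lucas' theorem:
Write n=34 and k=4 in base 7:
n in base 7: [4, 6]
k in base 7: [0, 4]
C(34,4) mod 7 = ∏ C(n_i, k_i) mod 7
Digit binomials (mod 7): C(4,0) = 1; C(6,4) = 15 ≡ 1
Product: 1 × 1 = 1 ≡ 1 (mod 7)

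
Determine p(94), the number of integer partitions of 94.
92669720

p(n) counts ways to write n as a sum of positive integers (order ignored).
Euler's pentagonal recurrence: p(k) = p(k-1) + p(k-2) - p(k-5) - p(k-7) + p(k-12) + p(k-15) - ... (offsets j(3j∓1)/2, signs ++--, p(0)=1, p(<0)=0).
DP table for k = 0..93: p(0)=1, p(1)=1, p(2)=2, p(3)=3, p(4)=5, p(5)=7, p(6)=11, p(7)=15, p(8)=22, p(9)=30, p(10)=42, p(11)=56, p(12)=77, p(13)=101, p(14)=135, p(15)=176, p(16)=231, p(17)=297, p(18)=385, p(19)=490, p(20)=627, p(21)=792, p(22)=1002, p(23)=1255, p(24)=1575, p(25)=1958, p(26)=2436, p(27)=3010, p(28)=3718, p(29)=4565, p(30)=5604, p(31)=6842, p(32)=8349, p(33)=10143, p(34)=12310, p(35)=14883, p(36)=17977, p(37)=21637, p(38)=26015, p(39)=31185, p(40)=37338, p(41)=44583, p(42)=53174, p(43)=63261, p(44)=75175, p(45)=89134, p(46)=105558, p(47)=124754, p(48)=147273, p(49)=173525, p(50)=204226, p(51)=239943, p(52)=281589, p(53)=329931, p(54)=386155, p(55)=451276, p(56)=526823, p(57)=614154, p(58)=715220, p(59)=831820, p(60)=966467, p(61)=1121505, p(62)=1300156, p(63)=1505499, p(64)=1741630, p(65)=2012558, p(66)=2323520, p(67)=2679689, p(68)=3087735, p(69)=3554345, p(70)=4087968, p(71)=4697205, p(72)=5392783, p(73)=6185689, p(74)=7089500, p(75)=8118264, p(76)=9289091, p(77)=10619863, p(78)=12132164, p(79)=13848650, p(80)=15796476, p(81)=18004327, p(82)=20506255, p(83)=23338469, p(84)=26543660, p(85)=30167357, p(86)=34262962, p(87)=38887673, p(88)=44108109, p(89)=49995925, p(90)=56634173, p(91)=64112359, p(92)=72533807, p(93)=82010177.
Final step: p(94) = p(93) + p(92) - p(89) - p(87) + p(82) + p(79) - p(72) - p(68) + p(59) + p(54) - p(43) - p(37) + p(24) + p(17) - p(2)
= 82010177 + 72533807 - 49995925 - 38887673 + 20506255 + 13848650 - 5392783 - 3087735 + 831820 + 386155 - 63261 - 21637 + 1575 + 297 - 2
= 92669720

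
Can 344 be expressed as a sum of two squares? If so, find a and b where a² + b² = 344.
Not possible

Factorization: 344 = 2^3 × 43
By Fermat: n is sum of two squares iff every prime p ≡ 3 (mod 4) appears to even power.
Prime(s) ≡ 3 (mod 4) with odd exponent: [(43, 1)]
Therefore 344 cannot be expressed as a² + b².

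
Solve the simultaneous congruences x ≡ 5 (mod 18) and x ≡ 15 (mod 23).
383

Using Chinese Remainder Theorem:
M = 18 × 23 = 414
M1 = 23, M2 = 18
y1 = 23^(-1) mod 18 = 11
y2 = 18^(-1) mod 23 = 9
x = (5×23×11 + 15×18×9) mod 414 = 383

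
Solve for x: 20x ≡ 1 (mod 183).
119

gcd(20, 183) = 1, so the inverse exists.
Extended Euclidean algorithm on (183, 20):
183 = 9 × 20 + 3  ⟹  3 = (1)·183 + (-9)·20
20 = 6 × 3 + 2  ⟹  2 = (-6)·183 + (55)·20
3 = 1 × 2 + 1  ⟹  1 = (7)·183 + (-64)·20
So (-64)·20 ≡ 1 (mod 183), i.e. 20^(-1) ≡ -64 ≡ 119 (mod 183).
Check: 20 × 119 = 2380 ≡ 1 (mod 183)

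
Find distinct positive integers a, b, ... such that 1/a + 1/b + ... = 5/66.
1/14 + 1/231

Greedy algorithm:
5/66: ceiling(66/5) = 14, use 1/14
1/231: ceiling(231/1) = 231, use 1/231
Result: 5/66 = 1/14 + 1/231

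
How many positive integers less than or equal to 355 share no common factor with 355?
280

355 = 5 × 71
φ(n) = n × ∏(1 - 1/p) for each prime p dividing n
φ(355) = 355 × (1 - 1/5) × (1 - 1/71) = 280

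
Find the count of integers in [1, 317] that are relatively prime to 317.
316

317 = 317
φ(n) = n × ∏(1 - 1/p) for each prime p dividing n
φ(317) = 317 × (1 - 1/317) = 316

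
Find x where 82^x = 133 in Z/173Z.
116

Baby-step giant-step with step n = ⌈√173⌉ = 14.
Baby steps 82^j mod 173 (j:value) for j=0..13: 0:1, 1:82, 2:150, 3:17, 4:10, 5:128, 6:116, 7:170, 8:100, 9:69, 10:122, 11:143, 12:135, 13:171.
Giant-step multiplier: 82^(-14) ≡ 82^(172-14) = 82^158 ≡ 77 (mod 173).
Giant steps γ_i = 133·77^i mod 173: γ_0=133, γ_1=34, γ_2=23, γ_3=41, γ_4=43, γ_5=24, γ_6=118, γ_7=90, γ_8=10 (in table at j=4).
x = i·n + j = 8·14 + 4 = 116.
Check: 82^116 ≡ 133 (mod 173).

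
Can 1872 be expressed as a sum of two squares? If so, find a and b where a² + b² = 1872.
24² + 36² (a=24, b=36)

Factorization: 1872 = 2^4 × 3^2 × 13
By Fermat: n is sum of two squares iff every prime p ≡ 3 (mod 4) appears to even power.
All primes ≡ 3 (mod 4) appear to even power.
Search a = 0, 1, 2, … for 1872 - a² a perfect square: first hit at a = 24: 1872 - 576 = 1296 = 36².
1872 = 24² + 36² = 576 + 1296 ✓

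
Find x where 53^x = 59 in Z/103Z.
62

Baby-step giant-step with step n = ⌈√103⌉ = 11.
Baby steps 53^j mod 103 (j:value) for j=0..10: 0:1, 1:53, 2:28, 3:42, 4:63, 5:43, 6:13, 7:71, 8:55, 9:31, 10:98.
Giant-step multiplier: 53^(-11) ≡ 53^(102-11) = 53^91 ≡ 96 (mod 103).
Giant steps γ_i = 59·96^i mod 103: γ_0=59, γ_1=102, γ_2=7, γ_3=54, γ_4=34, γ_5=71 (in table at j=7).
x = i·n + j = 5·11 + 7 = 62.
Check: 53^62 ≡ 59 (mod 103).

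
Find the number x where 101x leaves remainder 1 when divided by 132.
17

gcd(101, 132) = 1, so the inverse exists.
Extended Euclidean algorithm on (132, 101):
132 = 1 × 101 + 31  ⟹  31 = (1)·132 + (-1)·101
101 = 3 × 31 + 8  ⟹  8 = (-3)·132 + (4)·101
31 = 3 × 8 + 7  ⟹  7 = (10)·132 + (-13)·101
8 = 1 × 7 + 1  ⟹  1 = (-13)·132 + (17)·101
So (17)·101 ≡ 1 (mod 132), i.e. 101^(-1) ≡ 17 (mod 132).
Check: 101 × 17 = 1717 ≡ 1 (mod 132)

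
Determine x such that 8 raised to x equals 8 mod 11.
1

Baby-step giant-step with step n = ⌈√11⌉ = 4.
Baby steps 8^j mod 11 (j:value) for j=0..3: 0:1, 1:8, 2:9, 3:6.
h = 8 is already in the table at j=1, so x = 1.
Check: 8^1 ≡ 8 (mod 11).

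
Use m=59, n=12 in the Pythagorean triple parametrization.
(3337, 1416, 3625)

Euclid's formula: a = m² - n², b = 2mn, c = m² + n²
m = 59, n = 12
a = 59² - 12² = 3481 - 144 = 3337
b = 2 × 59 × 12 = 1416
c = 59² + 12² = 3481 + 144 = 3625
Verification: 3337² + 1416² = 11135569 + 2005056 = 13140625 = 3625² ✓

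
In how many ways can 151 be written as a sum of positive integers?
45060624582

p(n) counts ways to write n as a sum of positive integers (order ignored).
Euler's pentagonal recurrence: p(k) = p(k-1) + p(k-2) - p(k-5) - p(k-7) + p(k-12) + p(k-15) - ... (offsets j(3j∓1)/2, signs ++--, p(0)=1, p(<0)=0).
DP table for k = 0..150: p(0)=1, p(1)=1, p(2)=2, p(3)=3, p(4)=5, p(5)=7, p(6)=11, p(7)=15, p(8)=22, p(9)=30, p(10)=42, p(11)=56, p(12)=77, p(13)=101, p(14)=135, p(15)=176, p(16)=231, p(17)=297, p(18)=385, p(19)=490, p(20)=627, p(21)=792, p(22)=1002, p(23)=1255, p(24)=1575, p(25)=1958, p(26)=2436, p(27)=3010, p(28)=3718, p(29)=4565, p(30)=5604, p(31)=6842, p(32)=8349, p(33)=10143, p(34)=12310, p(35)=14883, p(36)=17977, p(37)=21637, p(38)=26015, p(39)=31185, p(40)=37338, p(41)=44583, p(42)=53174, p(43)=63261, p(44)=75175, p(45)=89134, p(46)=105558, p(47)=124754, p(48)=147273, p(49)=173525, p(50)=204226, p(51)=239943, p(52)=281589, p(53)=329931, p(54)=386155, p(55)=451276, p(56)=526823, p(57)=614154, p(58)=715220, p(59)=831820, p(60)=966467, p(61)=1121505, p(62)=1300156, p(63)=1505499, p(64)=1741630, p(65)=2012558, p(66)=2323520, p(67)=2679689, p(68)=3087735, p(69)=3554345, p(70)=4087968, p(71)=4697205, p(72)=5392783, p(73)=6185689, p(74)=7089500, p(75)=8118264, p(76)=9289091, p(77)=10619863, p(78)=12132164, p(79)=13848650, p(80)=15796476, p(81)=18004327, p(82)=20506255, p(83)=23338469, p(84)=26543660, p(85)=30167357, p(86)=34262962, p(87)=38887673, p(88)=44108109, p(89)=49995925, p(90)=56634173, p(91)=64112359, p(92)=72533807, p(93)=82010177, p(94)=92669720, p(95)=104651419, p(96)=118114304, p(97)=133230930, p(98)=150198136, p(99)=169229875, p(100)=190569292, p(101)=214481126, p(102)=241265379, p(103)=271248950, p(104)=304801365, p(105)=342325709, p(106)=384276336, p(107)=431149389, p(108)=483502844, p(109)=541946240, p(110)=607163746, p(111)=679903203, p(112)=761002156, p(113)=851376628, p(114)=952050665, p(115)=1064144451, p(116)=1188908248, p(117)=1327710076, p(118)=1482074143, p(119)=1653668665, p(120)=1844349560, p(121)=2056148051, p(122)=2291320912, p(123)=2552338241, p(124)=2841940500, p(125)=3163127352, p(126)=3519222692, p(127)=3913864295, p(128)=4351078600, p(129)=4835271870, p(130)=5371315400, p(131)=5964539504, p(132)=6620830889, p(133)=7346629512, p(134)=8149040695, p(135)=9035836076, p(136)=10015581680, p(137)=11097645016, p(138)=12292341831, p(139)=13610949895, p(140)=15065878135, p(141)=16670689208, p(142)=18440293320, p(143)=20390982757, p(144)=22540654445, p(145)=24908858009, p(146)=27517052599, p(147)=30388671978, p(148)=33549419497, p(149)=37027355200, p(150)=40853235313.
Final step: p(151) = p(150) + p(149) - p(146) - p(144) + p(139) + p(136) - p(129) - p(125) + p(116) + p(111) - p(100) - p(94) + p(81) + p(74) - p(59) - p(51) + p(34) + p(25) - p(6)
= 40853235313 + 37027355200 - 27517052599 - 22540654445 + 13610949895 + 10015581680 - 4835271870 - 3163127352 + 1188908248 + 679903203 - 190569292 - 92669720 + 18004327 + 7089500 - 831820 - 239943 + 12310 + 1958 - 11
= 45060624582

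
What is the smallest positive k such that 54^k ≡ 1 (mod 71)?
5

71 is prime, so ord(54) divides φ(71) = 70.
Divisors of 70: 1, 2, 5, 7, 10, 14, 35, 70.
Repeated squaring: 54^1 ≡ 54, 54^2 ≡ 5, 54^4 ≡ 25, 54^8 ≡ 57, 54^16 ≡ 54, 54^32 ≡ 5, 54^64 ≡ 25 (mod 71).
Test 54^d mod 71 for each divisor d in increasing order:
54^1 ≡ 54
54^2 ≡ 5
54^5 = 54^4·54^1 ≡ 1  ← first divisor giving 1
The order is 5.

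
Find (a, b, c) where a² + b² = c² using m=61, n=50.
(1221, 6100, 6221)

Euclid's formula: a = m² - n², b = 2mn, c = m² + n²
m = 61, n = 50
a = 61² - 50² = 3721 - 2500 = 1221
b = 2 × 61 × 50 = 6100
c = 61² + 50² = 3721 + 2500 = 6221
Verification: 1221² + 6100² = 1490841 + 37210000 = 38700841 = 6221² ✓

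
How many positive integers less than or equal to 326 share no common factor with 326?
162

326 = 2 × 163
φ(n) = n × ∏(1 - 1/p) for each prime p dividing n
φ(326) = 326 × (1 - 1/2) × (1 - 1/163) = 162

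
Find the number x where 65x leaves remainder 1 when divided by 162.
5

gcd(65, 162) = 1, so the inverse exists.
Extended Euclidean algorithm on (162, 65):
162 = 2 × 65 + 32  ⟹  32 = (1)·162 + (-2)·65
65 = 2 × 32 + 1  ⟹  1 = (-2)·162 + (5)·65
So (5)·65 ≡ 1 (mod 162), i.e. 65^(-1) ≡ 5 (mod 162).
Check: 65 × 5 = 325 ≡ 1 (mod 162)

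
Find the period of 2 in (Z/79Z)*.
39

79 is prime, so ord(2) divides φ(79) = 78.
Divisors of 78: 1, 2, 3, 6, 13, 26, 39, 78.
Repeated squaring: 2^1 ≡ 2, 2^2 ≡ 4, 2^4 ≡ 16, 2^8 ≡ 19, 2^16 ≡ 45, 2^32 ≡ 50, 2^64 ≡ 51 (mod 79).
Test 2^d mod 79 for each divisor d in increasing order:
2^1 ≡ 2
2^2 ≡ 4
2^3 = 2^2·2^1 ≡ 8
2^6 = 2^4·2^2 ≡ 64
2^13 = 2^8·2^4·2^1 ≡ 55
2^26 = 2^16·2^8·2^2 ≡ 23
2^39 = 2^32·2^4·2^2·2^1 ≡ 1  ← first divisor giving 1
The order is 39.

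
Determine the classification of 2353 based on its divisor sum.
deficient

Proper divisors of 2353: sum = 1 + 13 + 181 = 195
Since 195 < 2353, 2353 is deficient.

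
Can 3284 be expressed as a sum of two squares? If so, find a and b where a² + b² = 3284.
28² + 50² (a=28, b=50)

Factorization: 3284 = 2^2 × 821
By Fermat: n is sum of two squares iff every prime p ≡ 3 (mod 4) appears to even power.
All primes ≡ 3 (mod 4) appear to even power.
Search a = 0, 1, 2, … for 3284 - a² a perfect square: first hit at a = 28: 3284 - 784 = 2500 = 50².
3284 = 28² + 50² = 784 + 2500 ✓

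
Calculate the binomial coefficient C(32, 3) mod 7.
4

Using Lucas' theorem:
Write n=32 and k=3 in base 7:
n in base 7: [4, 4]
k in base 7: [0, 3]
C(32,3) mod 7 = ∏ C(n_i, k_i) mod 7
Digit binomials (mod 7): C(4,0) = 1; C(4,3) = 4
Product: 1 × 4 = 4 ≡ 4 (mod 7)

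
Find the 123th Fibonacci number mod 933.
197

Matrix identity: Q^n = [[F_(n+1), F_n], [F_n, F_(n-1)]] with Q = [[1,1],[1,0]].
n = 123 = 1111011₂. Square-and-multiply, entries mod 933:
Q^1 = [[1,1],[1,0]]
Q^3 = (Q^1)²·Q = [[3,2],[2,1]]
Q^7 = (Q^3)²·Q = [[21,13],[13,8]]
Q^15 = (Q^7)²·Q = [[54,610],[610,377]]
Q^30 = (Q^15)² = [[883,737],[737,146]]
Q^61 = (Q^30)²·Q = [[641,797],[797,777]]
Q^123 = (Q^61)²·Q = [[480,197],[197,283]]
F_123 mod 933 = Q^123[0][1] = 197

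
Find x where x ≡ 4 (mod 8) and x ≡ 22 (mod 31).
84

Using Chinese Remainder Theorem:
M = 8 × 31 = 248
M1 = 31, M2 = 8
y1 = 31^(-1) mod 8 = 7
y2 = 8^(-1) mod 31 = 4
x = (4×31×7 + 22×8×4) mod 248 = 84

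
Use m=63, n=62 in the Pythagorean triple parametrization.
(125, 7812, 7813)

Euclid's formula: a = m² - n², b = 2mn, c = m² + n²
m = 63, n = 62
a = 63² - 62² = 3969 - 3844 = 125
b = 2 × 63 × 62 = 7812
c = 63² + 62² = 3969 + 3844 = 7813
Verification: 125² + 7812² = 15625 + 61027344 = 61042969 = 7813² ✓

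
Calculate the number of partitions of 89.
49995925

p(n) counts ways to write n as a sum of positive integers (order ignored).
Euler's pentagonal recurrence: p(k) = p(k-1) + p(k-2) - p(k-5) - p(k-7) + p(k-12) + p(k-15) - ... (offsets j(3j∓1)/2, signs ++--, p(0)=1, p(<0)=0).
DP table for k = 0..88: p(0)=1, p(1)=1, p(2)=2, p(3)=3, p(4)=5, p(5)=7, p(6)=11, p(7)=15, p(8)=22, p(9)=30, p(10)=42, p(11)=56, p(12)=77, p(13)=101, p(14)=135, p(15)=176, p(16)=231, p(17)=297, p(18)=385, p(19)=490, p(20)=627, p(21)=792, p(22)=1002, p(23)=1255, p(24)=1575, p(25)=1958, p(26)=2436, p(27)=3010, p(28)=3718, p(29)=4565, p(30)=5604, p(31)=6842, p(32)=8349, p(33)=10143, p(34)=12310, p(35)=14883, p(36)=17977, p(37)=21637, p(38)=26015, p(39)=31185, p(40)=37338, p(41)=44583, p(42)=53174, p(43)=63261, p(44)=75175, p(45)=89134, p(46)=105558, p(47)=124754, p(48)=147273, p(49)=173525, p(50)=204226, p(51)=239943, p(52)=281589, p(53)=329931, p(54)=386155, p(55)=451276, p(56)=526823, p(57)=614154, p(58)=715220, p(59)=831820, p(60)=966467, p(61)=1121505, p(62)=1300156, p(63)=1505499, p(64)=1741630, p(65)=2012558, p(66)=2323520, p(67)=2679689, p(68)=3087735, p(69)=3554345, p(70)=4087968, p(71)=4697205, p(72)=5392783, p(73)=6185689, p(74)=7089500, p(75)=8118264, p(76)=9289091, p(77)=10619863, p(78)=12132164, p(79)=13848650, p(80)=15796476, p(81)=18004327, p(82)=20506255, p(83)=23338469, p(84)=26543660, p(85)=30167357, p(86)=34262962, p(87)=38887673, p(88)=44108109.
Final step: p(89) = p(88) + p(87) - p(84) - p(82) + p(77) + p(74) - p(67) - p(63) + p(54) + p(49) - p(38) - p(32) + p(19) + p(12)
= 44108109 + 38887673 - 26543660 - 20506255 + 10619863 + 7089500 - 2679689 - 1505499 + 386155 + 173525 - 26015 - 8349 + 490 + 77
= 49995925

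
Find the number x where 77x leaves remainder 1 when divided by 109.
17

gcd(77, 109) = 1, so the inverse exists.
Extended Euclidean algorithm on (109, 77):
109 = 1 × 77 + 32  ⟹  32 = (1)·109 + (-1)·77
77 = 2 × 32 + 13  ⟹  13 = (-2)·109 + (3)·77
32 = 2 × 13 + 6  ⟹  6 = (5)·109 + (-7)·77
13 = 2 × 6 + 1  ⟹  1 = (-12)·109 + (17)·77
So (17)·77 ≡ 1 (mod 109), i.e. 77^(-1) ≡ 17 (mod 109).
Check: 77 × 17 = 1309 ≡ 1 (mod 109)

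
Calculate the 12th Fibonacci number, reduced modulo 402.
144

Matrix identity: Q^n = [[F_(n+1), F_n], [F_n, F_(n-1)]] with Q = [[1,1],[1,0]].
n = 12 = 1100₂. Square-and-multiply, entries mod 402:
Q^1 = [[1,1],[1,0]]
Q^3 = (Q^1)²·Q = [[3,2],[2,1]]
Q^6 = (Q^3)² = [[13,8],[8,5]]
Q^12 = (Q^6)² = [[233,144],[144,89]]
F_12 mod 402 = Q^12[0][1] = 144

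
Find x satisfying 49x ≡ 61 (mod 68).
x ≡ 29 (mod 68)

gcd(49, 68) = 1, which divides 61, so solutions exist.
Find 49^(-1) mod 68 by the extended Euclidean algorithm:
68 = 1 × 49 + 19  ⟹  19 = (1)·68 + (-1)·49
49 = 2 × 19 + 11  ⟹  11 = (-2)·68 + (3)·49
19 = 1 × 11 + 8  ⟹  8 = (3)·68 + (-4)·49
11 = 1 × 8 + 3  ⟹  3 = (-5)·68 + (7)·49
8 = 2 × 3 + 2  ⟹  2 = (13)·68 + (-18)·49
3 = 1 × 2 + 1  ⟹  1 = (-18)·68 + (25)·49
So (25)·49 ≡ 1 (mod 68), i.e. 49^(-1) ≡ 25 (mod 68).
x ≡ 25 × 61 = 1525 ≡ 29 (mod 68).
Check: 49 × 29 = 1421 ≡ 61 (mod 68).
Unique solution: x ≡ 29 (mod 68)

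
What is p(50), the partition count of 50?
204226

p(n) counts ways to write n as a sum of positive integers (order ignored).
Euler's pentagonal recurrence: p(k) = p(k-1) + p(k-2) - p(k-5) - p(k-7) + p(k-12) + p(k-15) - ... (offsets j(3j∓1)/2, signs ++--, p(0)=1, p(<0)=0).
DP table for k = 0..49: p(0)=1, p(1)=1, p(2)=2, p(3)=3, p(4)=5, p(5)=7, p(6)=11, p(7)=15, p(8)=22, p(9)=30, p(10)=42, p(11)=56, p(12)=77, p(13)=101, p(14)=135, p(15)=176, p(16)=231, p(17)=297, p(18)=385, p(19)=490, p(20)=627, p(21)=792, p(22)=1002, p(23)=1255, p(24)=1575, p(25)=1958, p(26)=2436, p(27)=3010, p(28)=3718, p(29)=4565, p(30)=5604, p(31)=6842, p(32)=8349, p(33)=10143, p(34)=12310, p(35)=14883, p(36)=17977, p(37)=21637, p(38)=26015, p(39)=31185, p(40)=37338, p(41)=44583, p(42)=53174, p(43)=63261, p(44)=75175, p(45)=89134, p(46)=105558, p(47)=124754, p(48)=147273, p(49)=173525.
Final step: p(50) = p(49) + p(48) - p(45) - p(43) + p(38) + p(35) - p(28) - p(24) + p(15) + p(10)
= 173525 + 147273 - 89134 - 63261 + 26015 + 14883 - 3718 - 1575 + 176 + 42
= 204226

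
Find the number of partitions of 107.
431149389

p(n) counts ways to write n as a sum of positive integers (order ignored).
Euler's pentagonal recurrence: p(k) = p(k-1) + p(k-2) - p(k-5) - p(k-7) + p(k-12) + p(k-15) - ... (offsets j(3j∓1)/2, signs ++--, p(0)=1, p(<0)=0).
DP table for k = 0..106: p(0)=1, p(1)=1, p(2)=2, p(3)=3, p(4)=5, p(5)=7, p(6)=11, p(7)=15, p(8)=22, p(9)=30, p(10)=42, p(11)=56, p(12)=77, p(13)=101, p(14)=135, p(15)=176, p(16)=231, p(17)=297, p(18)=385, p(19)=490, p(20)=627, p(21)=792, p(22)=1002, p(23)=1255, p(24)=1575, p(25)=1958, p(26)=2436, p(27)=3010, p(28)=3718, p(29)=4565, p(30)=5604, p(31)=6842, p(32)=8349, p(33)=10143, p(34)=12310, p(35)=14883, p(36)=17977, p(37)=21637, p(38)=26015, p(39)=31185, p(40)=37338, p(41)=44583, p(42)=53174, p(43)=63261, p(44)=75175, p(45)=89134, p(46)=105558, p(47)=124754, p(48)=147273, p(49)=173525, p(50)=204226, p(51)=239943, p(52)=281589, p(53)=329931, p(54)=386155, p(55)=451276, p(56)=526823, p(57)=614154, p(58)=715220, p(59)=831820, p(60)=966467, p(61)=1121505, p(62)=1300156, p(63)=1505499, p(64)=1741630, p(65)=2012558, p(66)=2323520, p(67)=2679689, p(68)=3087735, p(69)=3554345, p(70)=4087968, p(71)=4697205, p(72)=5392783, p(73)=6185689, p(74)=7089500, p(75)=8118264, p(76)=9289091, p(77)=10619863, p(78)=12132164, p(79)=13848650, p(80)=15796476, p(81)=18004327, p(82)=20506255, p(83)=23338469, p(84)=26543660, p(85)=30167357, p(86)=34262962, p(87)=38887673, p(88)=44108109, p(89)=49995925, p(90)=56634173, p(91)=64112359, p(92)=72533807, p(93)=82010177, p(94)=92669720, p(95)=104651419, p(96)=118114304, p(97)=133230930, p(98)=150198136, p(99)=169229875, p(100)=190569292, p(101)=214481126, p(102)=241265379, p(103)=271248950, p(104)=304801365, p(105)=342325709, p(106)=384276336.
Final step: p(107) = p(106) + p(105) - p(102) - p(100) + p(95) + p(92) - p(85) - p(81) + p(72) + p(67) - p(56) - p(50) + p(37) + p(30) - p(15) - p(7)
= 384276336 + 342325709 - 241265379 - 190569292 + 104651419 + 72533807 - 30167357 - 18004327 + 5392783 + 2679689 - 526823 - 204226 + 21637 + 5604 - 176 - 15
= 431149389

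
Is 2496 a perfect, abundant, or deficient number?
abundant

Proper divisors of 2496: sum = 1 + 2 + 3 + 4 + 6 + 8 + 12 + 13 + ... + 416 + 624 + 832 + 1248 (27 divisors) = 4616
Since 4616 > 2496, 2496 is abundant.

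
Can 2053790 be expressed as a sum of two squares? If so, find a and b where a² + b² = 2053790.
Not possible

Factorization: 2053790 = 2 × 5 × 59^3
By Fermat: n is sum of two squares iff every prime p ≡ 3 (mod 4) appears to even power.
Prime(s) ≡ 3 (mod 4) with odd exponent: [(59, 3)]
Therefore 2053790 cannot be expressed as a² + b².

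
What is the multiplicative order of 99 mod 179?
178

179 is prime, so ord(99) divides φ(179) = 178.
Divisors of 178: 1, 2, 89, 178.
Repeated squaring: 99^1 ≡ 99, 99^2 ≡ 135, 99^4 ≡ 146, 99^8 ≡ 15, 99^16 ≡ 46, 99^32 ≡ 147, 99^64 ≡ 129, 99^128 ≡ 173 (mod 179).
Test 99^d mod 179 for each divisor d in increasing order:
99^1 ≡ 99
99^2 ≡ 135
99^89 = 99^64·99^16·99^8·99^1 ≡ 178
99^178 = 99^128·99^32·99^16·99^2 ≡ 1  ← first divisor giving 1
The order is 178.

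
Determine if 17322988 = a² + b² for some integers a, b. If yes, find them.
Not possible

Factorization: 17322988 = 2^2 × 163^3
By Fermat: n is sum of two squares iff every prime p ≡ 3 (mod 4) appears to even power.
Prime(s) ≡ 3 (mod 4) with odd exponent: [(163, 3)]
Therefore 17322988 cannot be expressed as a² + b².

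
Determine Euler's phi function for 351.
216

351 = 3^3 × 13
φ(n) = n × ∏(1 - 1/p) for each prime p dividing n
φ(351) = 351 × (1 - 1/3) × (1 - 1/13) = 216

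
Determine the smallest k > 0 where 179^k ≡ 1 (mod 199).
198

199 is prime, so ord(179) divides φ(199) = 198.
Divisors of 198: 1, 2, 3, 6, 9, 11, 18, 22, 33, 66, 99, 198.
Repeated squaring: 179^1 ≡ 179, 179^2 ≡ 2, 179^4 ≡ 4, 179^8 ≡ 16, 179^16 ≡ 57, 179^32 ≡ 65, 179^64 ≡ 46, 179^128 ≡ 126 (mod 199).
Test 179^d mod 199 for each divisor d in increasing order:
179^1 ≡ 179
179^2 ≡ 2
179^3 = 179^2·179^1 ≡ 159
179^6 = 179^4·179^2 ≡ 8
179^9 = 179^8·179^1 ≡ 78
179^11 = 179^8·179^2·179^1 ≡ 156
179^18 = 179^16·179^2 ≡ 114
179^22 = 179^16·179^4·179^2 ≡ 58
179^33 = 179^32·179^1 ≡ 93
179^66 = 179^64·179^2 ≡ 92
179^99 = 179^64·179^32·179^2·179^1 ≡ 198
179^198 = 179^128·179^64·179^4·179^2 ≡ 1  ← first divisor giving 1
The order is 198.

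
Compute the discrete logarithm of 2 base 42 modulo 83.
81

Baby-step giant-step with step n = ⌈√83⌉ = 10.
Baby steps 42^j mod 83 (j:value) for j=0..9: 0:1, 1:42, 2:21, 3:52, 4:26, 5:13, 6:48, 7:24, 8:12, 9:6.
Giant-step multiplier: 42^(-10) ≡ 42^(82-10) = 42^72 ≡ 28 (mod 83).
Giant steps γ_i = 2·28^i mod 83: γ_0=2, γ_1=56, γ_2=74, γ_3=80, γ_4=82, γ_5=55, γ_6=46, γ_7=43, γ_8=42 (in table at j=1).
x = i·n + j = 8·10 + 1 = 81.
Check: 42^81 ≡ 2 (mod 83).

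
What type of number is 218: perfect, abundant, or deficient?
deficient

Proper divisors of 218: sum = 1 + 2 + 109 = 112
Since 112 < 218, 218 is deficient.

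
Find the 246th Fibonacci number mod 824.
184

Matrix identity: Q^n = [[F_(n+1), F_n], [F_n, F_(n-1)]] with Q = [[1,1],[1,0]].
n = 246 = 11110110₂. Square-and-multiply, entries mod 824:
Q^1 = [[1,1],[1,0]]
Q^3 = (Q^1)²·Q = [[3,2],[2,1]]
Q^7 = (Q^3)²·Q = [[21,13],[13,8]]
Q^15 = (Q^7)²·Q = [[163,610],[610,377]]
Q^30 = (Q^15)² = [[677,624],[624,53]]
Q^61 = (Q^30)²·Q = [[481,633],[633,672]]
Q^123 = (Q^61)²·Q = [[651,42],[42,609]]
Q^246 = (Q^123)² = [[381,184],[184,197]]
F_246 mod 824 = Q^246[0][1] = 184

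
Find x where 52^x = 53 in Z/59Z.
56

Baby-step giant-step with step n = ⌈√59⌉ = 8.
Baby steps 52^j mod 59 (j:value) for j=0..7: 0:1, 1:52, 2:49, 3:11, 4:41, 5:8, 6:3, 7:38.
Giant-step multiplier: 52^(-8) ≡ 52^(58-8) = 52^50 ≡ 57 (mod 59).
Giant steps γ_i = 53·57^i mod 59: γ_0=53, γ_1=12, γ_2=35, γ_3=48, γ_4=22, γ_5=15, γ_6=29, γ_7=1 (in table at j=0).
x = i·n + j = 7·8 + 0 = 56.
Check: 52^56 ≡ 53 (mod 59).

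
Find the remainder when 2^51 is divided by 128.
0

Repeated squaring. Binary of 51 = 110011.
2^1 ≡ 2 (mod 128); 2^2 ≡ 4 (mod 128); 2^4 ≡ 16 (mod 128); 2^8 ≡ 0 (mod 128); 2^16 ≡ 0 (mod 128); 2^32 ≡ 0 (mod 128)
2^51 = 2^1 × 2^2 × 2^16 × 2^32 ≡ 0 (mod 128)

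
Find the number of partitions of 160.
107438159466

p(n) counts ways to write n as a sum of positive integers (order ignored).
Euler's pentagonal recurrence: p(k) = p(k-1) + p(k-2) - p(k-5) - p(k-7) + p(k-12) + p(k-15) - ... (offsets j(3j∓1)/2, signs ++--, p(0)=1, p(<0)=0).
DP table for k = 0..159: p(0)=1, p(1)=1, p(2)=2, p(3)=3, p(4)=5, p(5)=7, p(6)=11, p(7)=15, p(8)=22, p(9)=30, p(10)=42, p(11)=56, p(12)=77, p(13)=101, p(14)=135, p(15)=176, p(16)=231, p(17)=297, p(18)=385, p(19)=490, p(20)=627, p(21)=792, p(22)=1002, p(23)=1255, p(24)=1575, p(25)=1958, p(26)=2436, p(27)=3010, p(28)=3718, p(29)=4565, p(30)=5604, p(31)=6842, p(32)=8349, p(33)=10143, p(34)=12310, p(35)=14883, p(36)=17977, p(37)=21637, p(38)=26015, p(39)=31185, p(40)=37338, p(41)=44583, p(42)=53174, p(43)=63261, p(44)=75175, p(45)=89134, p(46)=105558, p(47)=124754, p(48)=147273, p(49)=173525, p(50)=204226, p(51)=239943, p(52)=281589, p(53)=329931, p(54)=386155, p(55)=451276, p(56)=526823, p(57)=614154, p(58)=715220, p(59)=831820, p(60)=966467, p(61)=1121505, p(62)=1300156, p(63)=1505499, p(64)=1741630, p(65)=2012558, p(66)=2323520, p(67)=2679689, p(68)=3087735, p(69)=3554345, p(70)=4087968, p(71)=4697205, p(72)=5392783, p(73)=6185689, p(74)=7089500, p(75)=8118264, p(76)=9289091, p(77)=10619863, p(78)=12132164, p(79)=13848650, p(80)=15796476, p(81)=18004327, p(82)=20506255, p(83)=23338469, p(84)=26543660, p(85)=30167357, p(86)=34262962, p(87)=38887673, p(88)=44108109, p(89)=49995925, p(90)=56634173, p(91)=64112359, p(92)=72533807, p(93)=82010177, p(94)=92669720, p(95)=104651419, p(96)=118114304, p(97)=133230930, p(98)=150198136, p(99)=169229875, p(100)=190569292, p(101)=214481126, p(102)=241265379, p(103)=271248950, p(104)=304801365, p(105)=342325709, p(106)=384276336, p(107)=431149389, p(108)=483502844, p(109)=541946240, p(110)=607163746, p(111)=679903203, p(112)=761002156, p(113)=851376628, p(114)=952050665, p(115)=1064144451, p(116)=1188908248, p(117)=1327710076, p(118)=1482074143, p(119)=1653668665, p(120)=1844349560, p(121)=2056148051, p(122)=2291320912, p(123)=2552338241, p(124)=2841940500, p(125)=3163127352, p(126)=3519222692, p(127)=3913864295, p(128)=4351078600, p(129)=4835271870, p(130)=5371315400, p(131)=5964539504, p(132)=6620830889, p(133)=7346629512, p(134)=8149040695, p(135)=9035836076, p(136)=10015581680, p(137)=11097645016, p(138)=12292341831, p(139)=13610949895, p(140)=15065878135, p(141)=16670689208, p(142)=18440293320, p(143)=20390982757, p(144)=22540654445, p(145)=24908858009, p(146)=27517052599, p(147)=30388671978, p(148)=33549419497, p(149)=37027355200, p(150)=40853235313, p(151)=45060624582, p(152)=49686288421, p(153)=54770336324, p(154)=60356673280, p(155)=66493182097, p(156)=73232243759, p(157)=80630964769, p(158)=88751778802, p(159)=97662728555.
Final step: p(160) = p(159) + p(158) - p(155) - p(153) + p(148) + p(145) - p(138) - p(134) + p(125) + p(120) - p(109) - p(103) + p(90) + p(83) - p(68) - p(60) + p(43) + p(34) - p(15) - p(5)
= 97662728555 + 88751778802 - 66493182097 - 54770336324 + 33549419497 + 24908858009 - 12292341831 - 8149040695 + 3163127352 + 1844349560 - 541946240 - 271248950 + 56634173 + 23338469 - 3087735 - 966467 + 63261 + 12310 - 176 - 7
= 107438159466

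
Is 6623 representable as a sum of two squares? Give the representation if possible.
Not possible

Factorization: 6623 = 37 × 179
By Fermat: n is sum of two squares iff every prime p ≡ 3 (mod 4) appears to even power.
Prime(s) ≡ 3 (mod 4) with odd exponent: [(179, 1)]
Therefore 6623 cannot be expressed as a² + b².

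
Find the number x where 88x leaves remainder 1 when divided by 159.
103

gcd(88, 159) = 1, so the inverse exists.
Extended Euclidean algorithm on (159, 88):
159 = 1 × 88 + 71  ⟹  71 = (1)·159 + (-1)·88
88 = 1 × 71 + 17  ⟹  17 = (-1)·159 + (2)·88
71 = 4 × 17 + 3  ⟹  3 = (5)·159 + (-9)·88
17 = 5 × 3 + 2  ⟹  2 = (-26)·159 + (47)·88
3 = 1 × 2 + 1  ⟹  1 = (31)·159 + (-56)·88
So (-56)·88 ≡ 1 (mod 159), i.e. 88^(-1) ≡ -56 ≡ 103 (mod 159).
Check: 88 × 103 = 9064 ≡ 1 (mod 159)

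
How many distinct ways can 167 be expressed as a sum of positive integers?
207890420102

p(n) counts ways to write n as a sum of positive integers (order ignored).
Euler's pentagonal recurrence: p(k) = p(k-1) + p(k-2) - p(k-5) - p(k-7) + p(k-12) + p(k-15) - ... (offsets j(3j∓1)/2, signs ++--, p(0)=1, p(<0)=0).
DP table for k = 0..166: p(0)=1, p(1)=1, p(2)=2, p(3)=3, p(4)=5, p(5)=7, p(6)=11, p(7)=15, p(8)=22, p(9)=30, p(10)=42, p(11)=56, p(12)=77, p(13)=101, p(14)=135, p(15)=176, p(16)=231, p(17)=297, p(18)=385, p(19)=490, p(20)=627, p(21)=792, p(22)=1002, p(23)=1255, p(24)=1575, p(25)=1958, p(26)=2436, p(27)=3010, p(28)=3718, p(29)=4565, p(30)=5604, p(31)=6842, p(32)=8349, p(33)=10143, p(34)=12310, p(35)=14883, p(36)=17977, p(37)=21637, p(38)=26015, p(39)=31185, p(40)=37338, p(41)=44583, p(42)=53174, p(43)=63261, p(44)=75175, p(45)=89134, p(46)=105558, p(47)=124754, p(48)=147273, p(49)=173525, p(50)=204226, p(51)=239943, p(52)=281589, p(53)=329931, p(54)=386155, p(55)=451276, p(56)=526823, p(57)=614154, p(58)=715220, p(59)=831820, p(60)=966467, p(61)=1121505, p(62)=1300156, p(63)=1505499, p(64)=1741630, p(65)=2012558, p(66)=2323520, p(67)=2679689, p(68)=3087735, p(69)=3554345, p(70)=4087968, p(71)=4697205, p(72)=5392783, p(73)=6185689, p(74)=7089500, p(75)=8118264, p(76)=9289091, p(77)=10619863, p(78)=12132164, p(79)=13848650, p(80)=15796476, p(81)=18004327, p(82)=20506255, p(83)=23338469, p(84)=26543660, p(85)=30167357, p(86)=34262962, p(87)=38887673, p(88)=44108109, p(89)=49995925, p(90)=56634173, p(91)=64112359, p(92)=72533807, p(93)=82010177, p(94)=92669720, p(95)=104651419, p(96)=118114304, p(97)=133230930, p(98)=150198136, p(99)=169229875, p(100)=190569292, p(101)=214481126, p(102)=241265379, p(103)=271248950, p(104)=304801365, p(105)=342325709, p(106)=384276336, p(107)=431149389, p(108)=483502844, p(109)=541946240, p(110)=607163746, p(111)=679903203, p(112)=761002156, p(113)=851376628, p(114)=952050665, p(115)=1064144451, p(116)=1188908248, p(117)=1327710076, p(118)=1482074143, p(119)=1653668665, p(120)=1844349560, p(121)=2056148051, p(122)=2291320912, p(123)=2552338241, p(124)=2841940500, p(125)=3163127352, p(126)=3519222692, p(127)=3913864295, p(128)=4351078600, p(129)=4835271870, p(130)=5371315400, p(131)=5964539504, p(132)=6620830889, p(133)=7346629512, p(134)=8149040695, p(135)=9035836076, p(136)=10015581680, p(137)=11097645016, p(138)=12292341831, p(139)=13610949895, p(140)=15065878135, p(141)=16670689208, p(142)=18440293320, p(143)=20390982757, p(144)=22540654445, p(145)=24908858009, p(146)=27517052599, p(147)=30388671978, p(148)=33549419497, p(149)=37027355200, p(150)=40853235313, p(151)=45060624582, p(152)=49686288421, p(153)=54770336324, p(154)=60356673280, p(155)=66493182097, p(156)=73232243759, p(157)=80630964769, p(158)=88751778802, p(159)=97662728555, p(160)=107438159466, p(161)=118159068427, p(162)=129913904637, p(163)=142798995930, p(164)=156919475295, p(165)=172389800255, p(166)=189334822579.
Final step: p(167) = p(166) + p(165) - p(162) - p(160) + p(155) + p(152) - p(145) - p(141) + p(132) + p(127) - p(116) - p(110) + p(97) + p(90) - p(75) - p(67) + p(50) + p(41) - p(22) - p(12)
= 189334822579 + 172389800255 - 129913904637 - 107438159466 + 66493182097 + 49686288421 - 24908858009 - 16670689208 + 6620830889 + 3913864295 - 1188908248 - 607163746 + 133230930 + 56634173 - 8118264 - 2679689 + 204226 + 44583 - 1002 - 77
= 207890420102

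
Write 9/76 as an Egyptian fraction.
1/9 + 1/137 + 1/93708

Greedy algorithm:
9/76: ceiling(76/9) = 9, use 1/9
5/684: ceiling(684/5) = 137, use 1/137
1/93708: ceiling(93708/1) = 93708, use 1/93708
Result: 9/76 = 1/9 + 1/137 + 1/93708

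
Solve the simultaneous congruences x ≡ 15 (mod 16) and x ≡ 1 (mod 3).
31

Using Chinese Remainder Theorem:
M = 16 × 3 = 48
M1 = 3, M2 = 16
y1 = 3^(-1) mod 16 = 11
y2 = 16^(-1) mod 3 = 1
x = (15×3×11 + 1×16×1) mod 48 = 31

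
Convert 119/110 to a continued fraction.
[1; 12, 4, 2]

Euclidean algorithm steps:
119 = 1 × 110 + 9
110 = 12 × 9 + 2
9 = 4 × 2 + 1
2 = 2 × 1 + 0
Continued fraction: [1; 12, 4, 2]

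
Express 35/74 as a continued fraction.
[0; 2, 8, 1, 3]

Euclidean algorithm steps:
35 = 0 × 74 + 35
74 = 2 × 35 + 4
35 = 8 × 4 + 3
4 = 1 × 3 + 1
3 = 3 × 1 + 0
Continued fraction: [0; 2, 8, 1, 3]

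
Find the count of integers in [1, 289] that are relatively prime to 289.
272

289 = 17^2
φ(n) = n × ∏(1 - 1/p) for each prime p dividing n
φ(289) = 289 × (1 - 1/17) = 272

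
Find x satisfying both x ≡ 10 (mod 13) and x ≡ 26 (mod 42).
530

Using Chinese Remainder Theorem:
M = 13 × 42 = 546
M1 = 42, M2 = 13
y1 = 42^(-1) mod 13 = 9
y2 = 13^(-1) mod 42 = 13
x = (10×42×9 + 26×13×13) mod 546 = 530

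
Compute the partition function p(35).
14883

p(n) counts ways to write n as a sum of positive integers (order ignored).
Euler's pentagonal recurrence: p(k) = p(k-1) + p(k-2) - p(k-5) - p(k-7) + p(k-12) + p(k-15) - ... (offsets j(3j∓1)/2, signs ++--, p(0)=1, p(<0)=0).
DP table for k = 0..34: p(0)=1, p(1)=1, p(2)=2, p(3)=3, p(4)=5, p(5)=7, p(6)=11, p(7)=15, p(8)=22, p(9)=30, p(10)=42, p(11)=56, p(12)=77, p(13)=101, p(14)=135, p(15)=176, p(16)=231, p(17)=297, p(18)=385, p(19)=490, p(20)=627, p(21)=792, p(22)=1002, p(23)=1255, p(24)=1575, p(25)=1958, p(26)=2436, p(27)=3010, p(28)=3718, p(29)=4565, p(30)=5604, p(31)=6842, p(32)=8349, p(33)=10143, p(34)=12310.
Final step: p(35) = p(34) + p(33) - p(30) - p(28) + p(23) + p(20) - p(13) - p(9) + p(0)
= 12310 + 10143 - 5604 - 3718 + 1255 + 627 - 101 - 30 + 1
= 14883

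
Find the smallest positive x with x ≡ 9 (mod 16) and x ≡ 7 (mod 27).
169

Using Chinese Remainder Theorem:
M = 16 × 27 = 432
M1 = 27, M2 = 16
y1 = 27^(-1) mod 16 = 3
y2 = 16^(-1) mod 27 = 22
x = (9×27×3 + 7×16×22) mod 432 = 169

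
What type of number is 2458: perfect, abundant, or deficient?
deficient

Proper divisors of 2458: sum = 1 + 2 + 1229 = 1232
Since 1232 < 2458, 2458 is deficient.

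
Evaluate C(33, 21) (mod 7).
4

Using Lucas' theorem:
Write n=33 and k=21 in base 7:
n in base 7: [4, 5]
k in base 7: [3, 0]
C(33,21) mod 7 = ∏ C(n_i, k_i) mod 7
Digit binomials (mod 7): C(4,3) = 4; C(5,0) = 1
Product: 4 × 1 = 4 ≡ 4 (mod 7)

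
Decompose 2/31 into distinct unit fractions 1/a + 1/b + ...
1/16 + 1/496

Greedy algorithm:
2/31: ceiling(31/2) = 16, use 1/16
1/496: ceiling(496/1) = 496, use 1/496
Result: 2/31 = 1/16 + 1/496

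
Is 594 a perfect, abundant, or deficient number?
abundant

Proper divisors of 594: sum = 1 + 2 + 3 + 6 + 9 + 11 + 18 + 22 + 27 + 33 + 54 + 66 + 99 + 198 + 297 = 846
Since 846 > 594, 594 is abundant.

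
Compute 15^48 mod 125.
0

Repeated squaring. Binary of 48 = 110000.
15^1 ≡ 15 (mod 125); 15^2 ≡ 100 (mod 125); 15^4 ≡ 0 (mod 125); 15^8 ≡ 0 (mod 125); 15^16 ≡ 0 (mod 125); 15^32 ≡ 0 (mod 125)
15^48 = 15^16 × 15^32 ≡ 0 (mod 125)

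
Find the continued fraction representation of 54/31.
[1; 1, 2, 1, 7]

Euclidean algorithm steps:
54 = 1 × 31 + 23
31 = 1 × 23 + 8
23 = 2 × 8 + 7
8 = 1 × 7 + 1
7 = 7 × 1 + 0
Continued fraction: [1; 1, 2, 1, 7]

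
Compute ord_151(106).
150

151 is prime, so ord(106) divides φ(151) = 150.
Divisors of 150: 1, 2, 3, 5, 6, 10, 15, 25, 30, 50, 75, 150.
Repeated squaring: 106^1 ≡ 106, 106^2 ≡ 62, 106^4 ≡ 69, 106^8 ≡ 80, 106^16 ≡ 58, 106^32 ≡ 42, 106^64 ≡ 103, 106^128 ≡ 39 (mod 151).
Test 106^d mod 151 for each divisor d in increasing order:
106^1 ≡ 106
106^2 ≡ 62
106^3 = 106^2·106^1 ≡ 79
106^5 = 106^4·106^1 ≡ 66
106^6 = 106^4·106^2 ≡ 50
106^10 = 106^8·106^2 ≡ 128
106^15 = 106^8·106^4·106^2·106^1 ≡ 143
106^25 = 106^16·106^8·106^1 ≡ 33
106^30 = 106^16·106^8·106^4·106^2 ≡ 64
106^50 = 106^32·106^16·106^2 ≡ 32
106^75 = 106^64·106^8·106^2·106^1 ≡ 150
106^150 = 106^128·106^16·106^4·106^2 ≡ 1  ← first divisor giving 1
The order is 150.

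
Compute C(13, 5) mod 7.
6

Using Lucas' theorem:
Write n=13 and k=5 in base 7:
n in base 7: [1, 6]
k in base 7: [0, 5]
C(13,5) mod 7 = ∏ C(n_i, k_i) mod 7
Digit binomials (mod 7): C(1,0) = 1; C(6,5) = 6
Product: 1 × 6 = 6 ≡ 6 (mod 7)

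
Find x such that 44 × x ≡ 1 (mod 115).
34

gcd(44, 115) = 1, so the inverse exists.
Extended Euclidean algorithm on (115, 44):
115 = 2 × 44 + 27  ⟹  27 = (1)·115 + (-2)·44
44 = 1 × 27 + 17  ⟹  17 = (-1)·115 + (3)·44
27 = 1 × 17 + 10  ⟹  10 = (2)·115 + (-5)·44
17 = 1 × 10 + 7  ⟹  7 = (-3)·115 + (8)·44
10 = 1 × 7 + 3  ⟹  3 = (5)·115 + (-13)·44
7 = 2 × 3 + 1  ⟹  1 = (-13)·115 + (34)·44
So (34)·44 ≡ 1 (mod 115), i.e. 44^(-1) ≡ 34 (mod 115).
Check: 44 × 34 = 1496 ≡ 1 (mod 115)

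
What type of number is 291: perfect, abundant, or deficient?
deficient

Proper divisors of 291: sum = 1 + 3 + 97 = 101
Since 101 < 291, 291 is deficient.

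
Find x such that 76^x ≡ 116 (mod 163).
145

Baby-step giant-step with step n = ⌈√163⌉ = 13.
Baby steps 76^j mod 163 (j:value) for j=0..12: 0:1, 1:76, 2:71, 3:17, 4:151, 5:66, 6:126, 7:122, 8:144, 9:23, 10:118, 11:3, 12:65.
Giant-step multiplier: 76^(-13) ≡ 76^(162-13) = 76^149 ≡ 75 (mod 163).
Giant steps γ_i = 116·75^i mod 163: γ_0=116, γ_1=61, γ_2=11, γ_3=10, γ_4=98, γ_5=15, γ_6=147, γ_7=104, γ_8=139, γ_9=156, γ_10=127, γ_11=71 (in table at j=2).
x = i·n + j = 11·13 + 2 = 145.
Check: 76^145 ≡ 116 (mod 163).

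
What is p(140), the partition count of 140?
15065878135

p(n) counts ways to write n as a sum of positive integers (order ignored).
Euler's pentagonal recurrence: p(k) = p(k-1) + p(k-2) - p(k-5) - p(k-7) + p(k-12) + p(k-15) - ... (offsets j(3j∓1)/2, signs ++--, p(0)=1, p(<0)=0).
DP table for k = 0..139: p(0)=1, p(1)=1, p(2)=2, p(3)=3, p(4)=5, p(5)=7, p(6)=11, p(7)=15, p(8)=22, p(9)=30, p(10)=42, p(11)=56, p(12)=77, p(13)=101, p(14)=135, p(15)=176, p(16)=231, p(17)=297, p(18)=385, p(19)=490, p(20)=627, p(21)=792, p(22)=1002, p(23)=1255, p(24)=1575, p(25)=1958, p(26)=2436, p(27)=3010, p(28)=3718, p(29)=4565, p(30)=5604, p(31)=6842, p(32)=8349, p(33)=10143, p(34)=12310, p(35)=14883, p(36)=17977, p(37)=21637, p(38)=26015, p(39)=31185, p(40)=37338, p(41)=44583, p(42)=53174, p(43)=63261, p(44)=75175, p(45)=89134, p(46)=105558, p(47)=124754, p(48)=147273, p(49)=173525, p(50)=204226, p(51)=239943, p(52)=281589, p(53)=329931, p(54)=386155, p(55)=451276, p(56)=526823, p(57)=614154, p(58)=715220, p(59)=831820, p(60)=966467, p(61)=1121505, p(62)=1300156, p(63)=1505499, p(64)=1741630, p(65)=2012558, p(66)=2323520, p(67)=2679689, p(68)=3087735, p(69)=3554345, p(70)=4087968, p(71)=4697205, p(72)=5392783, p(73)=6185689, p(74)=7089500, p(75)=8118264, p(76)=9289091, p(77)=10619863, p(78)=12132164, p(79)=13848650, p(80)=15796476, p(81)=18004327, p(82)=20506255, p(83)=23338469, p(84)=26543660, p(85)=30167357, p(86)=34262962, p(87)=38887673, p(88)=44108109, p(89)=49995925, p(90)=56634173, p(91)=64112359, p(92)=72533807, p(93)=82010177, p(94)=92669720, p(95)=104651419, p(96)=118114304, p(97)=133230930, p(98)=150198136, p(99)=169229875, p(100)=190569292, p(101)=214481126, p(102)=241265379, p(103)=271248950, p(104)=304801365, p(105)=342325709, p(106)=384276336, p(107)=431149389, p(108)=483502844, p(109)=541946240, p(110)=607163746, p(111)=679903203, p(112)=761002156, p(113)=851376628, p(114)=952050665, p(115)=1064144451, p(116)=1188908248, p(117)=1327710076, p(118)=1482074143, p(119)=1653668665, p(120)=1844349560, p(121)=2056148051, p(122)=2291320912, p(123)=2552338241, p(124)=2841940500, p(125)=3163127352, p(126)=3519222692, p(127)=3913864295, p(128)=4351078600, p(129)=4835271870, p(130)=5371315400, p(131)=5964539504, p(132)=6620830889, p(133)=7346629512, p(134)=8149040695, p(135)=9035836076, p(136)=10015581680, p(137)=11097645016, p(138)=12292341831, p(139)=13610949895.
Final step: p(140) = p(139) + p(138) - p(135) - p(133) + p(128) + p(125) - p(118) - p(114) + p(105) + p(100) - p(89) - p(83) + p(70) + p(63) - p(48) - p(40) + p(23) + p(14)
= 13610949895 + 12292341831 - 9035836076 - 7346629512 + 4351078600 + 3163127352 - 1482074143 - 952050665 + 342325709 + 190569292 - 49995925 - 23338469 + 4087968 + 1505499 - 147273 - 37338 + 1255 + 135
= 15065878135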